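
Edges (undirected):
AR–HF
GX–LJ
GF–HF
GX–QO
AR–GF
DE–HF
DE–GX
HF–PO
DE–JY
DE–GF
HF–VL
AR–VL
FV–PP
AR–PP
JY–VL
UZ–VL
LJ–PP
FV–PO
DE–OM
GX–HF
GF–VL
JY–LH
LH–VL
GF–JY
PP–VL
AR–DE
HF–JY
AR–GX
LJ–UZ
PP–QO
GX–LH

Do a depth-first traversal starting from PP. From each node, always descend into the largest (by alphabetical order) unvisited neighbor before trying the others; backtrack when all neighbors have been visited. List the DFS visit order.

PP VL UZ LJ GX QO LH JY HF PO FV GF DE OM AR

Visit PP
PP → VL
VL → UZ
UZ → LJ
LJ → GX
GX → QO
GX → LH
LH → JY
JY → HF
HF → PO
PO → FV
HF → GF
GF → DE
DE → OM
DE → AR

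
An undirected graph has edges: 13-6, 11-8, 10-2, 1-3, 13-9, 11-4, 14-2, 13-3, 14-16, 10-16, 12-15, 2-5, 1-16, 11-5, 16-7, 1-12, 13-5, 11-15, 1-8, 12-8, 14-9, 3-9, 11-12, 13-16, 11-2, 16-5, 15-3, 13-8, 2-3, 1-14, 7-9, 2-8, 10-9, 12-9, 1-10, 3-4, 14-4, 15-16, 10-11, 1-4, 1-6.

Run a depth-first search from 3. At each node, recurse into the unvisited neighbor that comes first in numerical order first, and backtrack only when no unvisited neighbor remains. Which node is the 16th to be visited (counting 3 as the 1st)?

15

Visit 3
3 → 1
1 → 4
4 → 11
11 → 2
2 → 5
5 → 13
13 → 6
13 → 8
8 → 12
12 → 9
9 → 7
7 → 16
16 → 10
16 → 14
16 → 15

Visit order: 3, 1, 4, 11, 2, 5, 13, 6, 8, 12, 9, 7, 16, 10, 14, 15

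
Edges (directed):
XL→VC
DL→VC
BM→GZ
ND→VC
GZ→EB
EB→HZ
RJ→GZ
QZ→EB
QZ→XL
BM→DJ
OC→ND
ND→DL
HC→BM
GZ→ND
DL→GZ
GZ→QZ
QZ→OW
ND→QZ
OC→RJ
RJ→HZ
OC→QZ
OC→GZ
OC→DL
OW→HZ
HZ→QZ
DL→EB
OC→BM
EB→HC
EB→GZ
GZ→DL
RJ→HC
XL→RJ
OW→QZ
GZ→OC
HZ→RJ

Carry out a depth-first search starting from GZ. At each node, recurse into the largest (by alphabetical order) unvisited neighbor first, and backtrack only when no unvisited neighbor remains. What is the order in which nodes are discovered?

Visit GZ
GZ → QZ
QZ → XL
XL → VC
XL → RJ
RJ → HZ
RJ → HC
HC → BM
BM → DJ
QZ → OW
QZ → EB
GZ → OC
OC → ND
ND → DL

GZ -> QZ -> XL -> VC -> RJ -> HZ -> HC -> BM -> DJ -> OW -> EB -> OC -> ND -> DL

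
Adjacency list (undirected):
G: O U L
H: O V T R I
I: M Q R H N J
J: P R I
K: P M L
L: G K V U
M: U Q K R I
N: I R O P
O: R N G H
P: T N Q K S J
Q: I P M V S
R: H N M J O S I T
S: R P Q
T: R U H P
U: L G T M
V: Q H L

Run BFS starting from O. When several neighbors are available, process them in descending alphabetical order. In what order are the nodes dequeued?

O, R, N, H, G, T, S, M, J, I, P, V, U, L, Q, K

Visit O; enqueue R, N, H, G → queue [R, N, H, G]
Visit R; enqueue T, S, M, J, I → queue [N, H, G, T, S, M, J, I]
Visit N; enqueue P → queue [H, G, T, S, M, J, I, P]
Visit H; enqueue V → queue [G, T, S, M, J, I, P, V]
Visit G; enqueue U, L → queue [T, S, M, J, I, P, V, U, L]
Visit T → queue [S, M, J, I, P, V, U, L]
Visit S; enqueue Q → queue [M, J, I, P, V, U, L, Q]
Visit M; enqueue K → queue [J, I, P, V, U, L, Q, K]
Visit J → queue [I, P, V, U, L, Q, K]
Visit I → queue [P, V, U, L, Q, K]
Visit P → queue [V, U, L, Q, K]
Visit V → queue [U, L, Q, K]
Visit U → queue [L, Q, K]
Visit L → queue [Q, K]
Visit Q → queue [K]
Visit K → queue []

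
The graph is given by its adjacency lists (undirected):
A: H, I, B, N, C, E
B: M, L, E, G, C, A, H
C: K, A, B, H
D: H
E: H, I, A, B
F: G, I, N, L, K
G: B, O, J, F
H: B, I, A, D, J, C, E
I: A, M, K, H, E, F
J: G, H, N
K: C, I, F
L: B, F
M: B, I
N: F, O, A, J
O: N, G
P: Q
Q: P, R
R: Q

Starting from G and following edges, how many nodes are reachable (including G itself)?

BFS from G visits: G, O, J, F, B, N, H, L, K, I, M, E, C, A, D
Reachable nodes: 15 of 18 total.

15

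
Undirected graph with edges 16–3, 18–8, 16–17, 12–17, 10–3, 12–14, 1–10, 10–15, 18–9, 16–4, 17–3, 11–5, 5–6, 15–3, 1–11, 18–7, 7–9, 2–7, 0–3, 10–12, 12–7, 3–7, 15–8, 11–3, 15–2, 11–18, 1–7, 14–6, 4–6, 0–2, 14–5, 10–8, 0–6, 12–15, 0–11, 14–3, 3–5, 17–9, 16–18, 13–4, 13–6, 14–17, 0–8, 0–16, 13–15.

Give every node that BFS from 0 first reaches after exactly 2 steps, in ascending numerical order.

1, 4, 5, 7, 10, 13, 14, 15, 17, 18

Level 0: 0
Level 1: 2, 3, 6, 8, 11, 16
Level 2: 1, 4, 5, 7, 10, 13, 14, 15, 17, 18
Level 3: 9, 12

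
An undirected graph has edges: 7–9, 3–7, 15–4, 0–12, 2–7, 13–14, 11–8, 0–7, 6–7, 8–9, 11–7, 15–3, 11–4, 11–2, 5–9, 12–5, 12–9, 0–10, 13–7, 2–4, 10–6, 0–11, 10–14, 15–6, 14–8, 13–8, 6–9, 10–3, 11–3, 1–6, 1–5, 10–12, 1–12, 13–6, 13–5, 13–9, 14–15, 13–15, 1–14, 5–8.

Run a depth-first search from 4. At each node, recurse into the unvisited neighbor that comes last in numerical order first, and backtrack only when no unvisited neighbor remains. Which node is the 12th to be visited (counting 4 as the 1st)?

Visit 4
4 → 15
15 → 14
14 → 13
13 → 9
9 → 12
12 → 10
10 → 6
6 → 7
7 → 11
11 → 8
8 → 5
5 → 1
11 → 3
11 → 2
11 → 0

Visit order: 4, 15, 14, 13, 9, 12, 10, 6, 7, 11, 8, 5, 1, 3, 2, 0

5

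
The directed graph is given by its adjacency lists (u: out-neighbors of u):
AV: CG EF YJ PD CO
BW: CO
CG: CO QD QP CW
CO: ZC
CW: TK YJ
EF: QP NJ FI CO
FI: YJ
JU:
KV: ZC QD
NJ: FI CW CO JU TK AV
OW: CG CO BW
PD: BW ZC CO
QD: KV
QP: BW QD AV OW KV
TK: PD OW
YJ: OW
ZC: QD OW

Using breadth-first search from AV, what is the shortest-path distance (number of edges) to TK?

Level 0: AV
Level 1: CG, CO, EF, PD, YJ
Level 2: BW, CW, FI, NJ, OW, QD, QP, ZC
Level 3: JU, KV, TK
TK first appears at level 3.

3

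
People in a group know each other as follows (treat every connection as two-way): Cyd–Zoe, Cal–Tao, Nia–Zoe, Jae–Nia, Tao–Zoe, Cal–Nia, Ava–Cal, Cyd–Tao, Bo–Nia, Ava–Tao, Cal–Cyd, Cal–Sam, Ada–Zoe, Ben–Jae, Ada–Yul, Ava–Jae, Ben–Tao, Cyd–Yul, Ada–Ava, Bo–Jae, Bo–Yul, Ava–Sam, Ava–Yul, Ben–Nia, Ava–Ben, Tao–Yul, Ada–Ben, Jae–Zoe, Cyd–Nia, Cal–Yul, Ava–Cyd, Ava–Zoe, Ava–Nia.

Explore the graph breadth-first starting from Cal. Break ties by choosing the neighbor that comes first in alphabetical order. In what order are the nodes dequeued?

Visit Cal; enqueue Ava, Cyd, Nia, Sam, Tao, Yul → queue [Ava, Cyd, Nia, Sam, Tao, Yul]
Visit Ava; enqueue Ada, Ben, Jae, Zoe → queue [Cyd, Nia, Sam, Tao, Yul, Ada, Ben, Jae, Zoe]
Visit Cyd → queue [Nia, Sam, Tao, Yul, Ada, Ben, Jae, Zoe]
Visit Nia; enqueue Bo → queue [Sam, Tao, Yul, Ada, Ben, Jae, Zoe, Bo]
Visit Sam → queue [Tao, Yul, Ada, Ben, Jae, Zoe, Bo]
Visit Tao → queue [Yul, Ada, Ben, Jae, Zoe, Bo]
Visit Yul → queue [Ada, Ben, Jae, Zoe, Bo]
Visit Ada → queue [Ben, Jae, Zoe, Bo]
Visit Ben → queue [Jae, Zoe, Bo]
Visit Jae → queue [Zoe, Bo]
Visit Zoe → queue [Bo]
Visit Bo → queue []

Cal, Ava, Cyd, Nia, Sam, Tao, Yul, Ada, Ben, Jae, Zoe, Bo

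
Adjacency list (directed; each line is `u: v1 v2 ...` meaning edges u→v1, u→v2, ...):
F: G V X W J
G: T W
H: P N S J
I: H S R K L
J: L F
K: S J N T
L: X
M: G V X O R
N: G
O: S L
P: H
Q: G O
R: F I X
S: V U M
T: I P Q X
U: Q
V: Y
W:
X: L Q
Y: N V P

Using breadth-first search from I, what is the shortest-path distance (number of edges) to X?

2

Level 0: I
Level 1: H, K, L, R, S
Level 2: F, J, M, N, P, T, U, V, X
Level 3: G, O, Q, W, Y
X first appears at level 2.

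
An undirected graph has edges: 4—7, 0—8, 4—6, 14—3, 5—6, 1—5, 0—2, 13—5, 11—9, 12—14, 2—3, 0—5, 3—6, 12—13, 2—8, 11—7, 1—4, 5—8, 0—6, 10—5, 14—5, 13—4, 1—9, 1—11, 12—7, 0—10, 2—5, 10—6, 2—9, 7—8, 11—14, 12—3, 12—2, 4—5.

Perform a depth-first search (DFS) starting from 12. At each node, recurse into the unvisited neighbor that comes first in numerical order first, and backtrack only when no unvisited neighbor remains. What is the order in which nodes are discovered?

12 -> 2 -> 0 -> 5 -> 1 -> 4 -> 6 -> 3 -> 14 -> 11 -> 7 -> 8 -> 9 -> 10 -> 13

Visit 12
12 → 2
2 → 0
0 → 5
5 → 1
1 → 4
4 → 6
6 → 3
3 → 14
14 → 11
11 → 7
7 → 8
11 → 9
6 → 10
4 → 13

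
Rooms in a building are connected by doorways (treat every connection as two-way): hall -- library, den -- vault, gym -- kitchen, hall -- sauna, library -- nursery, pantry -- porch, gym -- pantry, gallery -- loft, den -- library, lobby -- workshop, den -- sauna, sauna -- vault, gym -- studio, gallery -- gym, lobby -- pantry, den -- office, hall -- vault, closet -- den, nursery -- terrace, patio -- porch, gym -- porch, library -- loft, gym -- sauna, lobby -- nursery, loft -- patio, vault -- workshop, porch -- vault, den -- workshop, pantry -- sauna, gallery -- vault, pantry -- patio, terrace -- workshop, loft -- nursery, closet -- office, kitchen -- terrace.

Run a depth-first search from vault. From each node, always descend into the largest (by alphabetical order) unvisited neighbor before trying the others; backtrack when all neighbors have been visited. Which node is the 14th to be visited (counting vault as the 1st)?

closet

Visit vault
vault → workshop
workshop → terrace
terrace → nursery
nursery → loft
loft → patio
patio → porch
porch → pantry
pantry → sauna
sauna → hall
hall → library
library → den
den → office
office → closet
sauna → gym
gym → studio
gym → kitchen
gym → gallery
pantry → lobby

Visit order: vault, workshop, terrace, nursery, loft, patio, porch, pantry, sauna, hall, library, den, office, closet, gym, studio, kitchen, gallery, lobby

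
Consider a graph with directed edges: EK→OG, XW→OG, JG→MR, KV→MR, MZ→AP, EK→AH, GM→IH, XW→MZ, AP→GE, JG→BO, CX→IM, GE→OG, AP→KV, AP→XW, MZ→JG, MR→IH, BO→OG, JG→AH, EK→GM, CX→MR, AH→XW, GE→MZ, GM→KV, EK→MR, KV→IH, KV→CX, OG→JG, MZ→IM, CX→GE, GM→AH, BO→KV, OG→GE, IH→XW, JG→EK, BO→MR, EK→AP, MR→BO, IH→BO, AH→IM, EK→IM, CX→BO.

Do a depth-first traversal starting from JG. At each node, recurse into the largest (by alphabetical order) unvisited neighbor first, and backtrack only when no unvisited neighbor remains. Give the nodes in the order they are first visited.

JG MR IH XW OG GE MZ IM AP KV CX BO EK GM AH

Visit JG
JG → MR
MR → IH
IH → XW
XW → OG
OG → GE
GE → MZ
MZ → IM
MZ → AP
AP → KV
KV → CX
CX → BO
JG → EK
EK → GM
GM → AH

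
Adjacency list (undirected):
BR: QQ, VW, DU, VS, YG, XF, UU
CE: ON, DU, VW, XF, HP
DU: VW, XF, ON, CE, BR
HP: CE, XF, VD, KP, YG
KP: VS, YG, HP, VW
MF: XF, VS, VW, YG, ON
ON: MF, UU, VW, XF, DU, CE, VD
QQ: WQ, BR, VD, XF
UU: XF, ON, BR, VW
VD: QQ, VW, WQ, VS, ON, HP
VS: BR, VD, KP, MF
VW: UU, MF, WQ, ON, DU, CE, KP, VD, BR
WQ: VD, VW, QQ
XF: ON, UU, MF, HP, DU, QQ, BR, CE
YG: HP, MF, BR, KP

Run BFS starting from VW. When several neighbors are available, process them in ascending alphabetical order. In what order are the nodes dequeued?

Visit VW; enqueue BR, CE, DU, KP, MF, ON, UU, VD, WQ → queue [BR, CE, DU, KP, MF, ON, UU, VD, WQ]
Visit BR; enqueue QQ, VS, XF, YG → queue [CE, DU, KP, MF, ON, UU, VD, WQ, QQ, VS, XF, YG]
Visit CE; enqueue HP → queue [DU, KP, MF, ON, UU, VD, WQ, QQ, VS, XF, YG, HP]
Visit DU → queue [KP, MF, ON, UU, VD, WQ, QQ, VS, XF, YG, HP]
Visit KP → queue [MF, ON, UU, VD, WQ, QQ, VS, XF, YG, HP]
Visit MF → queue [ON, UU, VD, WQ, QQ, VS, XF, YG, HP]
Visit ON → queue [UU, VD, WQ, QQ, VS, XF, YG, HP]
Visit UU → queue [VD, WQ, QQ, VS, XF, YG, HP]
Visit VD → queue [WQ, QQ, VS, XF, YG, HP]
Visit WQ → queue [QQ, VS, XF, YG, HP]
Visit QQ → queue [VS, XF, YG, HP]
Visit VS → queue [XF, YG, HP]
Visit XF → queue [YG, HP]
Visit YG → queue [HP]
Visit HP → queue []

VW BR CE DU KP MF ON UU VD WQ QQ VS XF YG HP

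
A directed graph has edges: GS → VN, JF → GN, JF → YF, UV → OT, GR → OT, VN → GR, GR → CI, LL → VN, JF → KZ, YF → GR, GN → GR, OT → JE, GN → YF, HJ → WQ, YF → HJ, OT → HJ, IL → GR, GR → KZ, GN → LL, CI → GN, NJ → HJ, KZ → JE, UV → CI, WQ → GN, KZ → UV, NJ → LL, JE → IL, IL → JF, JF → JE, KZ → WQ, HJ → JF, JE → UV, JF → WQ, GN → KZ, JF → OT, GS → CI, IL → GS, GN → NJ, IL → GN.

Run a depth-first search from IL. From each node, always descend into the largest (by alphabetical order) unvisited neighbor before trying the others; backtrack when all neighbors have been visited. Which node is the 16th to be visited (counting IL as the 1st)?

Visit IL
IL → JF
JF → YF
YF → HJ
HJ → WQ
WQ → GN
GN → NJ
NJ → LL
LL → VN
VN → GR
GR → OT
OT → JE
JE → UV
UV → CI
GR → KZ
IL → GS

Visit order: IL, JF, YF, HJ, WQ, GN, NJ, LL, VN, GR, OT, JE, UV, CI, KZ, GS

GS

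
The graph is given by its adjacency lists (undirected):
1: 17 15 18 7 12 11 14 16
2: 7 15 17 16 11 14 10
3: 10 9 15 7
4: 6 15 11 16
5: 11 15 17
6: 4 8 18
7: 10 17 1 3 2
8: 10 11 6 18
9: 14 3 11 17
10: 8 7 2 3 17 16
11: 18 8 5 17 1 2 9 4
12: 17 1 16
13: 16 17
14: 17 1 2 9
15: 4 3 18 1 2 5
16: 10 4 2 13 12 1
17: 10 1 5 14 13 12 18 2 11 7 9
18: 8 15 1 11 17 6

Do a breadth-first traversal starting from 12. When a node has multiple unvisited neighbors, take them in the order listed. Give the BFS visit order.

12, 17, 1, 16, 10, 5, 14, 13, 18, 2, 11, 7, 9, 15, 4, 8, 3, 6

Visit 12; enqueue 17, 1, 16 → queue [17, 1, 16]
Visit 17; enqueue 10, 5, 14, 13, 18, 2, 11, 7, 9 → queue [1, 16, 10, 5, 14, 13, 18, 2, 11, 7, 9]
Visit 1; enqueue 15 → queue [16, 10, 5, 14, 13, 18, 2, 11, 7, 9, 15]
Visit 16; enqueue 4 → queue [10, 5, 14, 13, 18, 2, 11, 7, 9, 15, 4]
Visit 10; enqueue 8, 3 → queue [5, 14, 13, 18, 2, 11, 7, 9, 15, 4, 8, 3]
Visit 5 → queue [14, 13, 18, 2, 11, 7, 9, 15, 4, 8, 3]
Visit 14 → queue [13, 18, 2, 11, 7, 9, 15, 4, 8, 3]
Visit 13 → queue [18, 2, 11, 7, 9, 15, 4, 8, 3]
Visit 18; enqueue 6 → queue [2, 11, 7, 9, 15, 4, 8, 3, 6]
Visit 2 → queue [11, 7, 9, 15, 4, 8, 3, 6]
Visit 11 → queue [7, 9, 15, 4, 8, 3, 6]
Visit 7 → queue [9, 15, 4, 8, 3, 6]
Visit 9 → queue [15, 4, 8, 3, 6]
Visit 15 → queue [4, 8, 3, 6]
Visit 4 → queue [8, 3, 6]
Visit 8 → queue [3, 6]
Visit 3 → queue [6]
Visit 6 → queue []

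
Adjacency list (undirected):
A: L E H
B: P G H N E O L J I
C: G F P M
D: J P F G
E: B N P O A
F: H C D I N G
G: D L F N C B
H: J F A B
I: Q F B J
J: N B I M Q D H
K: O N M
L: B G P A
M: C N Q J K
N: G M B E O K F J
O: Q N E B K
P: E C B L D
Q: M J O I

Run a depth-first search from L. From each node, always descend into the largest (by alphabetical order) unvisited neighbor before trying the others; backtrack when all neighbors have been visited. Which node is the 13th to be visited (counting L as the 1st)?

B

Visit L
L → P
P → E
E → O
O → Q
Q → M
M → N
N → K
N → J
J → I
I → F
F → H
H → B
B → G
G → D
G → C
H → A

Visit order: L, P, E, O, Q, M, N, K, J, I, F, H, B, G, D, C, A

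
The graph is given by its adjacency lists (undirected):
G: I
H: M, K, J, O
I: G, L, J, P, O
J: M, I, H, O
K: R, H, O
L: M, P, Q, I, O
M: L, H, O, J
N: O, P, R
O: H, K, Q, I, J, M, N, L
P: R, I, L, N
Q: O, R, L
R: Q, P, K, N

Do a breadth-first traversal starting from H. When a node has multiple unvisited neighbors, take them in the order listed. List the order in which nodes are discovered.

Visit H; enqueue M, K, J, O → queue [M, K, J, O]
Visit M; enqueue L → queue [K, J, O, L]
Visit K; enqueue R → queue [J, O, L, R]
Visit J; enqueue I → queue [O, L, R, I]
Visit O; enqueue Q, N → queue [L, R, I, Q, N]
Visit L; enqueue P → queue [R, I, Q, N, P]
Visit R → queue [I, Q, N, P]
Visit I; enqueue G → queue [Q, N, P, G]
Visit Q → queue [N, P, G]
Visit N → queue [P, G]
Visit P → queue [G]
Visit G → queue []

H M K J O L R I Q N P G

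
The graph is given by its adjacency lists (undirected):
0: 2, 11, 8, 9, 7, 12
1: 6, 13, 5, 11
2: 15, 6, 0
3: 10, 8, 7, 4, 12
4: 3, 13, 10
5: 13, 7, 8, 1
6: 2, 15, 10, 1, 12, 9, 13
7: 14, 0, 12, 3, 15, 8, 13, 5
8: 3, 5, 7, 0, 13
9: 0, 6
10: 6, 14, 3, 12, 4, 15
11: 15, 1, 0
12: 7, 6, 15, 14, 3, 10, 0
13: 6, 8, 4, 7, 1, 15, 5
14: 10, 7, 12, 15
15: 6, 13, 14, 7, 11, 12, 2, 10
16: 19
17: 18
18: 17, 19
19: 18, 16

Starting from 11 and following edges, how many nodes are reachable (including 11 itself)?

16

BFS from 11 visits: 11, 0, 1, 15, 2, 7, 8, 9, 12, 5, 6, 13, 10, 14, 3, 4
Reachable nodes: 16 of 20 total.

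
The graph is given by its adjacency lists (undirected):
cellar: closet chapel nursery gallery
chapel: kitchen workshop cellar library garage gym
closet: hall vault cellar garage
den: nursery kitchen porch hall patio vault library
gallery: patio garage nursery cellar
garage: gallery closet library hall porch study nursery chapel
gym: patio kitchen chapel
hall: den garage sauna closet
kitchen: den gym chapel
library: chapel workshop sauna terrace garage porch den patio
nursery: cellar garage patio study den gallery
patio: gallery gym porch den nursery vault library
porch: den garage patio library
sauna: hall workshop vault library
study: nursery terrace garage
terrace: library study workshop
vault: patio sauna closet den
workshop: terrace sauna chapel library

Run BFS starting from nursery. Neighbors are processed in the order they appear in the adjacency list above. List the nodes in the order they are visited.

Visit nursery; enqueue cellar, garage, patio, study, den, gallery → queue [cellar, garage, patio, study, den, gallery]
Visit cellar; enqueue closet, chapel → queue [garage, patio, study, den, gallery, closet, chapel]
Visit garage; enqueue library, hall, porch → queue [patio, study, den, gallery, closet, chapel, library, hall, porch]
Visit patio; enqueue gym, vault → queue [study, den, gallery, closet, chapel, library, hall, porch, gym, vault]
Visit study; enqueue terrace → queue [den, gallery, closet, chapel, library, hall, porch, gym, vault, terrace]
Visit den; enqueue kitchen → queue [gallery, closet, chapel, library, hall, porch, gym, vault, terrace, kitchen]
Visit gallery → queue [closet, chapel, library, hall, porch, gym, vault, terrace, kitchen]
Visit closet → queue [chapel, library, hall, porch, gym, vault, terrace, kitchen]
Visit chapel; enqueue workshop → queue [library, hall, porch, gym, vault, terrace, kitchen, workshop]
Visit library; enqueue sauna → queue [hall, porch, gym, vault, terrace, kitchen, workshop, sauna]
Visit hall → queue [porch, gym, vault, terrace, kitchen, workshop, sauna]
Visit porch → queue [gym, vault, terrace, kitchen, workshop, sauna]
Visit gym → queue [vault, terrace, kitchen, workshop, sauna]
Visit vault → queue [terrace, kitchen, workshop, sauna]
Visit terrace → queue [kitchen, workshop, sauna]
Visit kitchen → queue [workshop, sauna]
Visit workshop → queue [sauna]
Visit sauna → queue []

nursery -> cellar -> garage -> patio -> study -> den -> gallery -> closet -> chapel -> library -> hall -> porch -> gym -> vault -> terrace -> kitchen -> workshop -> sauna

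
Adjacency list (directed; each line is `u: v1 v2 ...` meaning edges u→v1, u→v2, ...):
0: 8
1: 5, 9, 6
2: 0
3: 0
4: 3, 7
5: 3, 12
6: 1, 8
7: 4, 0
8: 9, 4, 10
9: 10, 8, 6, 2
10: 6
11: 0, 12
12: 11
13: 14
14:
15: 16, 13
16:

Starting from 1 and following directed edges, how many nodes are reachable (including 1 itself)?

13

BFS from 1 visits: 1, 5, 6, 9, 3, 12, 8, 2, 10, 0, 11, 4, 7
Reachable nodes: 13 of 17 total.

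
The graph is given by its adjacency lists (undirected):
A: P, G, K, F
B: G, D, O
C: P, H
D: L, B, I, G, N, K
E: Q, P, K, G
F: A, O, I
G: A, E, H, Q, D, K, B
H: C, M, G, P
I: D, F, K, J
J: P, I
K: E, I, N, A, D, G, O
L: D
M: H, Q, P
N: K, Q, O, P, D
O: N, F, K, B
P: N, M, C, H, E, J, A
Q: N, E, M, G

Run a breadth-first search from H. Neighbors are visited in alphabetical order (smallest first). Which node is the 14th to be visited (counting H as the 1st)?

F

Visit H; enqueue C, G, M, P → queue [C, G, M, P]
Visit C → queue [G, M, P]
Visit G; enqueue A, B, D, E, K, Q → queue [M, P, A, B, D, E, K, Q]
Visit M → queue [P, A, B, D, E, K, Q]
Visit P; enqueue J, N → queue [A, B, D, E, K, Q, J, N]
Visit A; enqueue F → queue [B, D, E, K, Q, J, N, F]
Visit B; enqueue O → queue [D, E, K, Q, J, N, F, O]
Visit D; enqueue I, L → queue [E, K, Q, J, N, F, O, I, L]
Visit E → queue [K, Q, J, N, F, O, I, L]
Visit K → queue [Q, J, N, F, O, I, L]
Visit Q → queue [J, N, F, O, I, L]
Visit J → queue [N, F, O, I, L]
Visit N → queue [F, O, I, L]
Visit F → queue [O, I, L]
Visit O → queue [I, L]
Visit I → queue [L]
Visit L → queue []

Visit order: H, C, G, M, P, A, B, D, E, K, Q, J, N, F, O, I, L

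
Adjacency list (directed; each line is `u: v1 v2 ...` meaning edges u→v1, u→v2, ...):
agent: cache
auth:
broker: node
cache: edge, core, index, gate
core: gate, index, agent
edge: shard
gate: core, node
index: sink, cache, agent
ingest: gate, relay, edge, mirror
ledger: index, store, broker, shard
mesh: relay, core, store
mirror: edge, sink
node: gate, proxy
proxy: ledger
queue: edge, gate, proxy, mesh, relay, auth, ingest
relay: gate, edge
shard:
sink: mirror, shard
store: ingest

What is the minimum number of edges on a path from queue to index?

3

Level 0: queue
Level 1: auth, edge, gate, ingest, mesh, proxy, relay
Level 2: core, ledger, mirror, node, shard, store
Level 3: agent, broker, index, sink
Level 4: cache
index first appears at level 3.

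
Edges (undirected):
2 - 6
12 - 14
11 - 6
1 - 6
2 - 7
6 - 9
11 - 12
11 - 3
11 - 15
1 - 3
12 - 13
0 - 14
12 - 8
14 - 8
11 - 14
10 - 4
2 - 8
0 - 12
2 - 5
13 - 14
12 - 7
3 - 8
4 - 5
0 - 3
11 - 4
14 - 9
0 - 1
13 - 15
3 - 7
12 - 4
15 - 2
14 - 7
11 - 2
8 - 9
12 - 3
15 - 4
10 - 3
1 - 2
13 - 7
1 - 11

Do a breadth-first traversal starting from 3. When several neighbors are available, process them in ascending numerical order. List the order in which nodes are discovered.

Visit 3; enqueue 0, 1, 7, 8, 10, 11, 12 → queue [0, 1, 7, 8, 10, 11, 12]
Visit 0; enqueue 14 → queue [1, 7, 8, 10, 11, 12, 14]
Visit 1; enqueue 2, 6 → queue [7, 8, 10, 11, 12, 14, 2, 6]
Visit 7; enqueue 13 → queue [8, 10, 11, 12, 14, 2, 6, 13]
Visit 8; enqueue 9 → queue [10, 11, 12, 14, 2, 6, 13, 9]
Visit 10; enqueue 4 → queue [11, 12, 14, 2, 6, 13, 9, 4]
Visit 11; enqueue 15 → queue [12, 14, 2, 6, 13, 9, 4, 15]
Visit 12 → queue [14, 2, 6, 13, 9, 4, 15]
Visit 14 → queue [2, 6, 13, 9, 4, 15]
Visit 2; enqueue 5 → queue [6, 13, 9, 4, 15, 5]
Visit 6 → queue [13, 9, 4, 15, 5]
Visit 13 → queue [9, 4, 15, 5]
Visit 9 → queue [4, 15, 5]
Visit 4 → queue [15, 5]
Visit 15 → queue [5]
Visit 5 → queue []

3, 0, 1, 7, 8, 10, 11, 12, 14, 2, 6, 13, 9, 4, 15, 5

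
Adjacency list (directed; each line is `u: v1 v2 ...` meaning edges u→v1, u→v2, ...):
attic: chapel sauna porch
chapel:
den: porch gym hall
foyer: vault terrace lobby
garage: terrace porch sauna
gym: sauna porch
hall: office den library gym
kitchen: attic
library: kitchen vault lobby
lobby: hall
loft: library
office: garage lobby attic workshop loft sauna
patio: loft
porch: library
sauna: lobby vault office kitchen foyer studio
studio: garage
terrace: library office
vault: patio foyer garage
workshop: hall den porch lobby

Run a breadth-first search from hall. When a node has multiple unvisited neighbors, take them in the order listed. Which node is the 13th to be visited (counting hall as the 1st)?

kitchen

Visit hall; enqueue office, den, library, gym → queue [office, den, library, gym]
Visit office; enqueue garage, lobby, attic, workshop, loft, sauna → queue [den, library, gym, garage, lobby, attic, workshop, loft, sauna]
Visit den; enqueue porch → queue [library, gym, garage, lobby, attic, workshop, loft, sauna, porch]
Visit library; enqueue kitchen, vault → queue [gym, garage, lobby, attic, workshop, loft, sauna, porch, kitchen, vault]
Visit gym → queue [garage, lobby, attic, workshop, loft, sauna, porch, kitchen, vault]
Visit garage; enqueue terrace → queue [lobby, attic, workshop, loft, sauna, porch, kitchen, vault, terrace]
Visit lobby → queue [attic, workshop, loft, sauna, porch, kitchen, vault, terrace]
Visit attic; enqueue chapel → queue [workshop, loft, sauna, porch, kitchen, vault, terrace, chapel]
Visit workshop → queue [loft, sauna, porch, kitchen, vault, terrace, chapel]
Visit loft → queue [sauna, porch, kitchen, vault, terrace, chapel]
Visit sauna; enqueue foyer, studio → queue [porch, kitchen, vault, terrace, chapel, foyer, studio]
Visit porch → queue [kitchen, vault, terrace, chapel, foyer, studio]
Visit kitchen → queue [vault, terrace, chapel, foyer, studio]
Visit vault; enqueue patio → queue [terrace, chapel, foyer, studio, patio]
Visit terrace → queue [chapel, foyer, studio, patio]
Visit chapel → queue [foyer, studio, patio]
Visit foyer → queue [studio, patio]
Visit studio → queue [patio]
Visit patio → queue []

Visit order: hall, office, den, library, gym, garage, lobby, attic, workshop, loft, sauna, porch, kitchen, vault, terrace, chapel, foyer, studio, patio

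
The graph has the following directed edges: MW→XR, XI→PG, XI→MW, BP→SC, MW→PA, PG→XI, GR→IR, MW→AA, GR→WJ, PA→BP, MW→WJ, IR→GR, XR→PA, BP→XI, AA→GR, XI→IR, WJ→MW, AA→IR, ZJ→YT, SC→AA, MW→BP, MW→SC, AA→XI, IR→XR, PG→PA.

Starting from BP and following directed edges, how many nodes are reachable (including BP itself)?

11

BFS from BP visits: BP, SC, XI, AA, IR, MW, PG, GR, XR, PA, WJ
Reachable nodes: 11 of 13 total.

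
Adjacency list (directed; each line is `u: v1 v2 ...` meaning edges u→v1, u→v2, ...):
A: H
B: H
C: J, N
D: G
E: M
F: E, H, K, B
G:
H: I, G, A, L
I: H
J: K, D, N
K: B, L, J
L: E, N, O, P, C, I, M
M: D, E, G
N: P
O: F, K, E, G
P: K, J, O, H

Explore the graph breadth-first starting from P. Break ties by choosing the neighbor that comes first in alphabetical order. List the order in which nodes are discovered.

P → H → J → K → O → A → G → I → L → D → N → B → E → F → C → M

Visit P; enqueue H, J, K, O → queue [H, J, K, O]
Visit H; enqueue A, G, I, L → queue [J, K, O, A, G, I, L]
Visit J; enqueue D, N → queue [K, O, A, G, I, L, D, N]
Visit K; enqueue B → queue [O, A, G, I, L, D, N, B]
Visit O; enqueue E, F → queue [A, G, I, L, D, N, B, E, F]
Visit A → queue [G, I, L, D, N, B, E, F]
Visit G → queue [I, L, D, N, B, E, F]
Visit I → queue [L, D, N, B, E, F]
Visit L; enqueue C, M → queue [D, N, B, E, F, C, M]
Visit D → queue [N, B, E, F, C, M]
Visit N → queue [B, E, F, C, M]
Visit B → queue [E, F, C, M]
Visit E → queue [F, C, M]
Visit F → queue [C, M]
Visit C → queue [M]
Visit M → queue []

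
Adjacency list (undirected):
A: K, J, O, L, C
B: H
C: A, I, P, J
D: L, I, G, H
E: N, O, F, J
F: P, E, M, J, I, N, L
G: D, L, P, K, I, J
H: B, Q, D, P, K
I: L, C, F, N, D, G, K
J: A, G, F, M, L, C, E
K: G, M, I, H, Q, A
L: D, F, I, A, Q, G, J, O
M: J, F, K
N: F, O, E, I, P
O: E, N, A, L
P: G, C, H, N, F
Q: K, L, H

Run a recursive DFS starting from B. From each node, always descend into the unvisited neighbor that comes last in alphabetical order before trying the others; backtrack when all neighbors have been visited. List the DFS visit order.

B → H → Q → L → O → N → P → G → K → M → J → F → I → D → C → A → E

Visit B
B → H
H → Q
Q → L
L → O
O → N
N → P
P → G
G → K
K → M
M → J
J → F
F → I
I → D
I → C
C → A
F → E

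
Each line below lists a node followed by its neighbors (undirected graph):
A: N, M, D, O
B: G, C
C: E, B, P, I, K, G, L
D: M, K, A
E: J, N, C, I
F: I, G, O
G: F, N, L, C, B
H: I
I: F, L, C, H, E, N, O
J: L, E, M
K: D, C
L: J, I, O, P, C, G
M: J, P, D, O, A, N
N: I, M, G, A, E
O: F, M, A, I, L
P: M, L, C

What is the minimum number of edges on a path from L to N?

Level 0: L
Level 1: C, G, I, J, O, P
Level 2: A, B, E, F, H, K, M, N
Level 3: D
N first appears at level 2.

2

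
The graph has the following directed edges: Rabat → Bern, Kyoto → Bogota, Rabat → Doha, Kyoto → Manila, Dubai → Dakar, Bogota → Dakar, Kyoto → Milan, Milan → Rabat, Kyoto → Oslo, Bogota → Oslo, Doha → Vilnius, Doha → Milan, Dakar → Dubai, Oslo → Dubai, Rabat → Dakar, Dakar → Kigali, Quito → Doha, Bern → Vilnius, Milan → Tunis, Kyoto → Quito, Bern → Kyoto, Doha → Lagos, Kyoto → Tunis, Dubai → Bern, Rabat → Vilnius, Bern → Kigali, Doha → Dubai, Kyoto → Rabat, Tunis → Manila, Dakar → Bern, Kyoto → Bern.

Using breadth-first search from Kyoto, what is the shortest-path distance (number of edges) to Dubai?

Level 0: Kyoto
Level 1: Bern, Bogota, Manila, Milan, Oslo, Quito, Rabat, Tunis
Level 2: Dakar, Doha, Dubai, Kigali, Vilnius
Level 3: Lagos
Dubai first appears at level 2.

2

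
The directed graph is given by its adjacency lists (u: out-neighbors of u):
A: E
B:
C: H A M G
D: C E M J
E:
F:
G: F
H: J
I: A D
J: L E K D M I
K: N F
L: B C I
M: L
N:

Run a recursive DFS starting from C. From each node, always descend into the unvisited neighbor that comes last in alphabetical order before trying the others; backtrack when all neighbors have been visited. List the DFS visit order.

Visit C
C → M
M → L
L → I
I → D
D → J
J → K
K → N
K → F
J → E
I → A
L → B
C → H
C → G

C → M → L → I → D → J → K → N → F → E → A → B → H → G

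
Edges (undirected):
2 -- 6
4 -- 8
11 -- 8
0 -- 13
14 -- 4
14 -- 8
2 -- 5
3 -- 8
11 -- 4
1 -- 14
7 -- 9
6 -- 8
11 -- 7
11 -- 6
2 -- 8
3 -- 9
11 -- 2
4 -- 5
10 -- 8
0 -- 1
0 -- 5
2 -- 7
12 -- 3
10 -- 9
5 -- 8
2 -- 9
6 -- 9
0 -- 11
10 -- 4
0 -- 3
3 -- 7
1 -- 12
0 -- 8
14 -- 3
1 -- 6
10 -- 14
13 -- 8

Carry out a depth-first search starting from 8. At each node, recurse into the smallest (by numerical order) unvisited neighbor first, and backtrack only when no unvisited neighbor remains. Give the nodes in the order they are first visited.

8 0 1 6 2 5 4 10 9 3 7 11 12 14 13

Visit 8
8 → 0
0 → 1
1 → 6
6 → 2
2 → 5
5 → 4
4 → 10
10 → 9
9 → 3
3 → 7
7 → 11
3 → 12
3 → 14
0 → 13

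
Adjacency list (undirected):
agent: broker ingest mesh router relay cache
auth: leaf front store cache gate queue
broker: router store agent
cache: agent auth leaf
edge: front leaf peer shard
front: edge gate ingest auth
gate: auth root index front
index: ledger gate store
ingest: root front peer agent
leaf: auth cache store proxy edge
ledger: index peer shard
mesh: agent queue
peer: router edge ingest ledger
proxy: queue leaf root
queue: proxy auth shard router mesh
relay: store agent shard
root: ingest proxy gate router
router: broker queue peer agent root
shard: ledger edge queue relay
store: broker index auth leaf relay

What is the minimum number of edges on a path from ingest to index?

3

Level 0: ingest
Level 1: agent, front, peer, root
Level 2: auth, broker, cache, edge, gate, ledger, mesh, proxy, relay, router
Level 3: index, leaf, queue, shard, store
index first appears at level 3.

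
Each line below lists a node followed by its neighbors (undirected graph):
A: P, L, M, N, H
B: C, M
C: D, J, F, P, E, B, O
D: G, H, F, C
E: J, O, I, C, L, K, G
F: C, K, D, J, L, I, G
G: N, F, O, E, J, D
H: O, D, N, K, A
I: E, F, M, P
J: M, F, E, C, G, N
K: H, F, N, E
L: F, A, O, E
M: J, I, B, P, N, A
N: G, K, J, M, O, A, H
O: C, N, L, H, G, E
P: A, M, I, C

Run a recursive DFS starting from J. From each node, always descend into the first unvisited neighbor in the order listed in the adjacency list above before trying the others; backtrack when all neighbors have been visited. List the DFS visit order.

J M I E O C D G N K H A P L F B

Visit J
J → M
M → I
I → E
E → O
O → C
C → D
D → G
G → N
N → K
K → H
H → A
A → P
A → L
L → F
C → B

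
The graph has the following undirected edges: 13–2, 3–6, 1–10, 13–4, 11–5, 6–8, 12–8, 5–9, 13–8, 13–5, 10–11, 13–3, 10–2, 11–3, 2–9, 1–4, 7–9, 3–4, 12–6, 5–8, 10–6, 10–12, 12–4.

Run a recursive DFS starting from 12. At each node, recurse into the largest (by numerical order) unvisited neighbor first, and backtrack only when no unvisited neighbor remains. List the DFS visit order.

Visit 12
12 → 10
10 → 11
11 → 5
5 → 13
13 → 8
8 → 6
6 → 3
3 → 4
4 → 1
13 → 2
2 → 9
9 → 7

12 -> 10 -> 11 -> 5 -> 13 -> 8 -> 6 -> 3 -> 4 -> 1 -> 2 -> 9 -> 7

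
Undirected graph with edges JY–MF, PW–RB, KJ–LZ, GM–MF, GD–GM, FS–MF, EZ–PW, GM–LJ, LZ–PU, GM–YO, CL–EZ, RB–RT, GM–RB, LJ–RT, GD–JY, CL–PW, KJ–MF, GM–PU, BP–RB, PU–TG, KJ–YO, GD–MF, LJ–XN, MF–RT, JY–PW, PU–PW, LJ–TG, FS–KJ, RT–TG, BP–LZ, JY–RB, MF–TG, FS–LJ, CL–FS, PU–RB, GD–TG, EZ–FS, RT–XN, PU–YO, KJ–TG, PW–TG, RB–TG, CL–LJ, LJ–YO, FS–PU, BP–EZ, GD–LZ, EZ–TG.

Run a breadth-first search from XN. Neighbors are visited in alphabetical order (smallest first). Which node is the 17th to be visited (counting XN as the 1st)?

BP

Visit XN; enqueue LJ, RT → queue [LJ, RT]
Visit LJ; enqueue CL, FS, GM, TG, YO → queue [RT, CL, FS, GM, TG, YO]
Visit RT; enqueue MF, RB → queue [CL, FS, GM, TG, YO, MF, RB]
Visit CL; enqueue EZ, PW → queue [FS, GM, TG, YO, MF, RB, EZ, PW]
Visit FS; enqueue KJ, PU → queue [GM, TG, YO, MF, RB, EZ, PW, KJ, PU]
Visit GM; enqueue GD → queue [TG, YO, MF, RB, EZ, PW, KJ, PU, GD]
Visit TG → queue [YO, MF, RB, EZ, PW, KJ, PU, GD]
Visit YO → queue [MF, RB, EZ, PW, KJ, PU, GD]
Visit MF; enqueue JY → queue [RB, EZ, PW, KJ, PU, GD, JY]
Visit RB; enqueue BP → queue [EZ, PW, KJ, PU, GD, JY, BP]
Visit EZ → queue [PW, KJ, PU, GD, JY, BP]
Visit PW → queue [KJ, PU, GD, JY, BP]
Visit KJ; enqueue LZ → queue [PU, GD, JY, BP, LZ]
Visit PU → queue [GD, JY, BP, LZ]
Visit GD → queue [JY, BP, LZ]
Visit JY → queue [BP, LZ]
Visit BP → queue [LZ]
Visit LZ → queue []

Visit order: XN, LJ, RT, CL, FS, GM, TG, YO, MF, RB, EZ, PW, KJ, PU, GD, JY, BP, LZ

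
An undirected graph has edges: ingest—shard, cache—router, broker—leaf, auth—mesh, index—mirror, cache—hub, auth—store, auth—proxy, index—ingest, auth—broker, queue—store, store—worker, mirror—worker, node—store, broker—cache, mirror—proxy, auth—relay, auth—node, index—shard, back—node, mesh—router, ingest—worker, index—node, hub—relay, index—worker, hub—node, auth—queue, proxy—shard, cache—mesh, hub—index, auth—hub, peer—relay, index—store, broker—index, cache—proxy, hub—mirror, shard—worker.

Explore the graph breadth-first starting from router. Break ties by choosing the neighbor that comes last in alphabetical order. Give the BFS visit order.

router mesh cache auth proxy hub broker store relay queue node shard mirror index leaf worker peer back ingest

Visit router; enqueue mesh, cache → queue [mesh, cache]
Visit mesh; enqueue auth → queue [cache, auth]
Visit cache; enqueue proxy, hub, broker → queue [auth, proxy, hub, broker]
Visit auth; enqueue store, relay, queue, node → queue [proxy, hub, broker, store, relay, queue, node]
Visit proxy; enqueue shard, mirror → queue [hub, broker, store, relay, queue, node, shard, mirror]
Visit hub; enqueue index → queue [broker, store, relay, queue, node, shard, mirror, index]
Visit broker; enqueue leaf → queue [store, relay, queue, node, shard, mirror, index, leaf]
Visit store; enqueue worker → queue [relay, queue, node, shard, mirror, index, leaf, worker]
Visit relay; enqueue peer → queue [queue, node, shard, mirror, index, leaf, worker, peer]
Visit queue → queue [node, shard, mirror, index, leaf, worker, peer]
Visit node; enqueue back → queue [shard, mirror, index, leaf, worker, peer, back]
Visit shard; enqueue ingest → queue [mirror, index, leaf, worker, peer, back, ingest]
Visit mirror → queue [index, leaf, worker, peer, back, ingest]
Visit index → queue [leaf, worker, peer, back, ingest]
Visit leaf → queue [worker, peer, back, ingest]
Visit worker → queue [peer, back, ingest]
Visit peer → queue [back, ingest]
Visit back → queue [ingest]
Visit ingest → queue []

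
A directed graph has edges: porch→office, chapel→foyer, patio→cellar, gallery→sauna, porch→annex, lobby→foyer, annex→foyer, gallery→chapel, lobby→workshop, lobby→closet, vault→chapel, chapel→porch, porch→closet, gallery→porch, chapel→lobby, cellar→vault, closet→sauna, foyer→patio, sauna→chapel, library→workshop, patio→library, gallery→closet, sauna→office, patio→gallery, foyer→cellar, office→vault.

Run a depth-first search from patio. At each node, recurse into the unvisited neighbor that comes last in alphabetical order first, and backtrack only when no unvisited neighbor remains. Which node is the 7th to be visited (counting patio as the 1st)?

Visit patio
patio → library
library → workshop
patio → gallery
gallery → sauna
sauna → office
office → vault
vault → chapel
chapel → porch
porch → closet
porch → annex
annex → foyer
foyer → cellar
chapel → lobby

Visit order: patio, library, workshop, gallery, sauna, office, vault, chapel, porch, closet, annex, foyer, cellar, lobby

vault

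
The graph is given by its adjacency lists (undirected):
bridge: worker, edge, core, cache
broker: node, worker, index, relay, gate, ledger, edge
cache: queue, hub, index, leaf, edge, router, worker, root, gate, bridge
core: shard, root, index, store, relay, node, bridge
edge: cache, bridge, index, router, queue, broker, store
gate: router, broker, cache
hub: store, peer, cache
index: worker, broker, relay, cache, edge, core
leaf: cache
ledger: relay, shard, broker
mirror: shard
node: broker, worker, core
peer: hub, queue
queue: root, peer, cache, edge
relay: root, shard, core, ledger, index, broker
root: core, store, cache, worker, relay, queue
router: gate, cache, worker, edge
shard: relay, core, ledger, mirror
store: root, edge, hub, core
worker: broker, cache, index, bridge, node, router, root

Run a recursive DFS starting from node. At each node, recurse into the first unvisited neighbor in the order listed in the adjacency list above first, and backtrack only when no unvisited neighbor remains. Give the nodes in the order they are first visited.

node → broker → worker → cache → queue → root → core → shard → relay → ledger → index → edge → bridge → router → gate → store → hub → peer → mirror → leaf

Visit node
node → broker
broker → worker
worker → cache
cache → queue
queue → root
root → core
core → shard
shard → relay
relay → ledger
relay → index
index → edge
edge → bridge
edge → router
router → gate
edge → store
store → hub
hub → peer
shard → mirror
cache → leaf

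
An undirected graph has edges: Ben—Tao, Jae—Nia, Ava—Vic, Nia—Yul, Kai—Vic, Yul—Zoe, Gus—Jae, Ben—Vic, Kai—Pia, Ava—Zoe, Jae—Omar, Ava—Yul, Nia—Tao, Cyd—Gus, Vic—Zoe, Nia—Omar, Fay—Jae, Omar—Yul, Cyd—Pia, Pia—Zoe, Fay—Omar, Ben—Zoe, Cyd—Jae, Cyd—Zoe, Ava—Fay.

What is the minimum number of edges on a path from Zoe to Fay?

Level 0: Zoe
Level 1: Ava, Ben, Cyd, Pia, Vic, Yul
Level 2: Fay, Gus, Jae, Kai, Nia, Omar, Tao
Fay first appears at level 2.

2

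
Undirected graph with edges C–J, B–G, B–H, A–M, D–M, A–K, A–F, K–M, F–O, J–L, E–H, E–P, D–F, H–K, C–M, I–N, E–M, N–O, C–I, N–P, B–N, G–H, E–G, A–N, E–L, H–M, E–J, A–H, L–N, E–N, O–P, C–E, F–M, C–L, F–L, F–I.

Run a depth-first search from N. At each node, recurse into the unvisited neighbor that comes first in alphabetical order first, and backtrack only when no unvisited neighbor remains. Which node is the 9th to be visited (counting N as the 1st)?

B

Visit N
N → A
A → F
F → D
D → M
M → C
C → E
E → G
G → B
B → H
H → K
E → J
J → L
E → P
P → O
C → I

Visit order: N, A, F, D, M, C, E, G, B, H, K, J, L, P, O, I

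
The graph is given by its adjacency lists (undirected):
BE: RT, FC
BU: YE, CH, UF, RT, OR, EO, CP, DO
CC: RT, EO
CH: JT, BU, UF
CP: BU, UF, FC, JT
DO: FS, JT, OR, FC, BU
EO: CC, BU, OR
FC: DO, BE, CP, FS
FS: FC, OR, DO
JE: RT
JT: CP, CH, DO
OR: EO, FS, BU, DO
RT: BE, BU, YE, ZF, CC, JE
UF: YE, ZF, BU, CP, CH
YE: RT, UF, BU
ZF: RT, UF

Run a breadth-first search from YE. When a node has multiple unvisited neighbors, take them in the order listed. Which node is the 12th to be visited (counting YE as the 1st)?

EO

Visit YE; enqueue RT, UF, BU → queue [RT, UF, BU]
Visit RT; enqueue BE, ZF, CC, JE → queue [UF, BU, BE, ZF, CC, JE]
Visit UF; enqueue CP, CH → queue [BU, BE, ZF, CC, JE, CP, CH]
Visit BU; enqueue OR, EO, DO → queue [BE, ZF, CC, JE, CP, CH, OR, EO, DO]
Visit BE; enqueue FC → queue [ZF, CC, JE, CP, CH, OR, EO, DO, FC]
Visit ZF → queue [CC, JE, CP, CH, OR, EO, DO, FC]
Visit CC → queue [JE, CP, CH, OR, EO, DO, FC]
Visit JE → queue [CP, CH, OR, EO, DO, FC]
Visit CP; enqueue JT → queue [CH, OR, EO, DO, FC, JT]
Visit CH → queue [OR, EO, DO, FC, JT]
Visit OR; enqueue FS → queue [EO, DO, FC, JT, FS]
Visit EO → queue [DO, FC, JT, FS]
Visit DO → queue [FC, JT, FS]
Visit FC → queue [JT, FS]
Visit JT → queue [FS]
Visit FS → queue []

Visit order: YE, RT, UF, BU, BE, ZF, CC, JE, CP, CH, OR, EO, DO, FC, JT, FS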